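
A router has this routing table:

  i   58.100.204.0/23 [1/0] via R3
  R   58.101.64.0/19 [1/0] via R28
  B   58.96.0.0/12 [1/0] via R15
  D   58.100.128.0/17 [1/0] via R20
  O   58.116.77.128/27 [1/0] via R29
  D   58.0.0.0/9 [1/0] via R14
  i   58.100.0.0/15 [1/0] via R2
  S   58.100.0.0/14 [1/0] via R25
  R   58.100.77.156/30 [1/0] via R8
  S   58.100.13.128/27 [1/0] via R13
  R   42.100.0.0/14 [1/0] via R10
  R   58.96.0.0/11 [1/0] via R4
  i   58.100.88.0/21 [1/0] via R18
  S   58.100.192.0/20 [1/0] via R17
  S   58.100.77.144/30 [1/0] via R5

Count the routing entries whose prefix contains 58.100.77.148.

Prefixes containing 58.100.77.148:
  58.0.0.0/9 (58.0.0.0 - 58.127.255.255)
  58.96.0.0/11 (58.96.0.0 - 58.127.255.255)
  58.96.0.0/12 (58.96.0.0 - 58.111.255.255)
  58.100.0.0/14 (58.100.0.0 - 58.103.255.255)
  58.100.0.0/15 (58.100.0.0 - 58.101.255.255)
Total matching entries: 5.

5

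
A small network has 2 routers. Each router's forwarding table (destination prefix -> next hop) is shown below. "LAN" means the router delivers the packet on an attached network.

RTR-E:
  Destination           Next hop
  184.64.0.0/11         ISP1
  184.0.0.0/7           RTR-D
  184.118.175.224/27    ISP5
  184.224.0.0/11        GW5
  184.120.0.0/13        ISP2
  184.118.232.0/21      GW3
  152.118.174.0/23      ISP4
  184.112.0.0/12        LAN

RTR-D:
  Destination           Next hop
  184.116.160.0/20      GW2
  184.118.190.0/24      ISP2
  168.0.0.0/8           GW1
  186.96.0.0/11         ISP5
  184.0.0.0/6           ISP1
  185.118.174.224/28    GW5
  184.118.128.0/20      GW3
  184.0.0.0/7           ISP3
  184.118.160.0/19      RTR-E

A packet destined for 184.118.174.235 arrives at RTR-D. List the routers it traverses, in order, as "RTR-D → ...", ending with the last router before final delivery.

At RTR-D: longest match for 184.118.174.235 is 184.118.160.0/19 -> RTR-E
At RTR-E: longest match for 184.118.174.235 is 184.112.0.0/12 -> LAN

RTR-D → RTR-E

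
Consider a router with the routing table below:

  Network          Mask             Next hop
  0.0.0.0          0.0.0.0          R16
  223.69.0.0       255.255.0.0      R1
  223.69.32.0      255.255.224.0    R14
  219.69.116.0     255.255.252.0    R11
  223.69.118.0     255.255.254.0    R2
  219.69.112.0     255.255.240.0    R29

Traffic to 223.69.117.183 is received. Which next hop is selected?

R1

Routes whose prefix contains 223.69.117.183:
  0.0.0.0/0 (default, matches everything) -> R16
  223.69.0.0/16 (223.69.0.0 - 223.69.255.255) -> R1
More-specific entries that do NOT match:
  223.69.118.0/23 (223.69.118.0 - 223.69.119.255) does not contain 223.69.117.183
  219.69.116.0/22 (219.69.116.0 - 219.69.119.255) does not contain 223.69.117.183
  219.69.112.0/20 (219.69.112.0 - 219.69.127.255) does not contain 223.69.117.183
  223.69.32.0/19 (223.69.32.0 - 223.69.63.255) does not contain 223.69.117.183
Longest matching prefix is /16 -> next hop R1.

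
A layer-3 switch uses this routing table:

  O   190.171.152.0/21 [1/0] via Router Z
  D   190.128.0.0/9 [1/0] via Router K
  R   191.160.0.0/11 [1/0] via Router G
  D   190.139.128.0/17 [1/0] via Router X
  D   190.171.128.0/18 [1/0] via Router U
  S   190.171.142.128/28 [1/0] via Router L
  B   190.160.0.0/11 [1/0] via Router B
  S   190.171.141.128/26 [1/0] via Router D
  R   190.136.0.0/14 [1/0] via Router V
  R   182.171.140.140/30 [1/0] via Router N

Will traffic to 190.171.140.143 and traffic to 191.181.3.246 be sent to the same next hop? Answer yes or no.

190.171.140.143: longest match 190.171.128.0/18 -> Router U
191.181.3.246: longest match 191.160.0.0/11 -> Router G

no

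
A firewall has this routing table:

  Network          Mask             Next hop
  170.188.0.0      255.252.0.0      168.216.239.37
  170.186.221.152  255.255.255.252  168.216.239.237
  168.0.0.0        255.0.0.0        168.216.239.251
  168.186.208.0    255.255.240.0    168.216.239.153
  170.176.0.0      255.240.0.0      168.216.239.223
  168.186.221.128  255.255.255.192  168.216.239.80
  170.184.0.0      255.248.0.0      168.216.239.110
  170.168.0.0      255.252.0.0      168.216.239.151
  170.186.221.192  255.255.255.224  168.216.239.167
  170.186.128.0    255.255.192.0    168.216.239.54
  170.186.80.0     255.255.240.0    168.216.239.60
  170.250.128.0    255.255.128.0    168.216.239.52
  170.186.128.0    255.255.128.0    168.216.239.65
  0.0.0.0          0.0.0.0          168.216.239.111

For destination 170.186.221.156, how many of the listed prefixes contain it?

4

Prefixes containing 170.186.221.156:
  0.0.0.0/0 (default, matches everything)
  170.176.0.0/12 (170.176.0.0 - 170.191.255.255)
  170.184.0.0/13 (170.184.0.0 - 170.191.255.255)
  170.186.128.0/17 (170.186.128.0 - 170.186.255.255)
Total matching entries: 4.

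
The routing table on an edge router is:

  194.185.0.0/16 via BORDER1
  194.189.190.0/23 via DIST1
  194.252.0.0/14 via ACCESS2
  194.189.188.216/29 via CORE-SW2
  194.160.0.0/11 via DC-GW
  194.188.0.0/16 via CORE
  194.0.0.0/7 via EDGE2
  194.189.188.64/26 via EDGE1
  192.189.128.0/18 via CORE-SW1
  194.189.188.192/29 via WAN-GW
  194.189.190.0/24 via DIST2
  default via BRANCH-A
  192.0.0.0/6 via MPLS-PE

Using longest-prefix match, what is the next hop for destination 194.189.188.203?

Routes whose prefix contains 194.189.188.203:
  0.0.0.0/0 (default, matches everything) -> BRANCH-A
  192.0.0.0/6 (192.0.0.0 - 195.255.255.255) -> MPLS-PE
  194.0.0.0/7 (194.0.0.0 - 195.255.255.255) -> EDGE2
  194.160.0.0/11 (194.160.0.0 - 194.191.255.255) -> DC-GW
More-specific entries that do NOT match:
  194.189.188.216/29 (194.189.188.216 - 194.189.188.223) does not contain 194.189.188.203
  194.189.188.192/29 (194.189.188.192 - 194.189.188.199) does not contain 194.189.188.203
  194.189.188.64/26 (194.189.188.64 - 194.189.188.127) does not contain 194.189.188.203
  194.189.190.0/24 (194.189.190.0 - 194.189.190.255) does not contain 194.189.188.203
  194.189.190.0/23 (194.189.190.0 - 194.189.191.255) does not contain 194.189.188.203
  192.189.128.0/18 (192.189.128.0 - 192.189.191.255) does not contain 194.189.188.203
  194.185.0.0/16 (194.185.0.0 - 194.185.255.255) does not contain 194.189.188.203
  194.188.0.0/16 (194.188.0.0 - 194.188.255.255) does not contain 194.189.188.203
  194.252.0.0/14 (194.252.0.0 - 194.255.255.255) does not contain 194.189.188.203
Longest matching prefix is /11 -> next hop DC-GW.

DC-GW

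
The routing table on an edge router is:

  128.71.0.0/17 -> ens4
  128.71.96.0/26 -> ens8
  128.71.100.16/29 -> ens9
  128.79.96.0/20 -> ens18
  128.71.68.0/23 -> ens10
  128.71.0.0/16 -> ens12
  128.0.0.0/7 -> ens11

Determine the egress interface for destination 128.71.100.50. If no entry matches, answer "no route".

Routes whose prefix contains 128.71.100.50:
  128.0.0.0/7 (128.0.0.0 - 129.255.255.255) -> ens11
  128.71.0.0/16 (128.71.0.0 - 128.71.255.255) -> ens12
  128.71.0.0/17 (128.71.0.0 - 128.71.127.255) -> ens4
More-specific entries that do NOT match:
  128.71.100.16/29 (128.71.100.16 - 128.71.100.23) does not contain 128.71.100.50
  128.71.96.0/26 (128.71.96.0 - 128.71.96.63) does not contain 128.71.100.50
  128.71.68.0/23 (128.71.68.0 - 128.71.69.255) does not contain 128.71.100.50
  128.79.96.0/20 (128.79.96.0 - 128.79.111.255) does not contain 128.71.100.50
Longest matching prefix is /17 -> interface ens4.

ens4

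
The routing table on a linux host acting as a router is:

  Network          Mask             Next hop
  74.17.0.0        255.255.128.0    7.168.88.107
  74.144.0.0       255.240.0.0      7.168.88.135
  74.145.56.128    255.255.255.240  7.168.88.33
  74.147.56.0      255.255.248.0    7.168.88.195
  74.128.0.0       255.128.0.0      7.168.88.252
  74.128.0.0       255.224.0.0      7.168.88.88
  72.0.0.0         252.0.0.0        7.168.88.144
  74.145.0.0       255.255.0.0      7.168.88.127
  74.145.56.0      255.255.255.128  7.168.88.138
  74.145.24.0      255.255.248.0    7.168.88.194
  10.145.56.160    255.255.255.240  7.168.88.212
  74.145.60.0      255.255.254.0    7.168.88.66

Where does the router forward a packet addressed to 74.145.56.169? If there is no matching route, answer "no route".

Routes whose prefix contains 74.145.56.169:
  72.0.0.0/6 (72.0.0.0 - 75.255.255.255) -> 7.168.88.144
  74.128.0.0/9 (74.128.0.0 - 74.255.255.255) -> 7.168.88.252
  74.128.0.0/11 (74.128.0.0 - 74.159.255.255) -> 7.168.88.88
  74.144.0.0/12 (74.144.0.0 - 74.159.255.255) -> 7.168.88.135
  74.145.0.0/16 (74.145.0.0 - 74.145.255.255) -> 7.168.88.127
More-specific entries that do NOT match:
  74.145.56.128/28 (74.145.56.128 - 74.145.56.143) does not contain 74.145.56.169
  10.145.56.160/28 (10.145.56.160 - 10.145.56.175) does not contain 74.145.56.169
  74.145.56.0/25 (74.145.56.0 - 74.145.56.127) does not contain 74.145.56.169
  74.145.60.0/23 (74.145.60.0 - 74.145.61.255) does not contain 74.145.56.169
  74.147.56.0/21 (74.147.56.0 - 74.147.63.255) does not contain 74.145.56.169
  74.145.24.0/21 (74.145.24.0 - 74.145.31.255) does not contain 74.145.56.169
  74.17.0.0/17 (74.17.0.0 - 74.17.127.255) does not contain 74.145.56.169
Longest matching prefix is /16 -> next hop 7.168.88.127.

7.168.88.127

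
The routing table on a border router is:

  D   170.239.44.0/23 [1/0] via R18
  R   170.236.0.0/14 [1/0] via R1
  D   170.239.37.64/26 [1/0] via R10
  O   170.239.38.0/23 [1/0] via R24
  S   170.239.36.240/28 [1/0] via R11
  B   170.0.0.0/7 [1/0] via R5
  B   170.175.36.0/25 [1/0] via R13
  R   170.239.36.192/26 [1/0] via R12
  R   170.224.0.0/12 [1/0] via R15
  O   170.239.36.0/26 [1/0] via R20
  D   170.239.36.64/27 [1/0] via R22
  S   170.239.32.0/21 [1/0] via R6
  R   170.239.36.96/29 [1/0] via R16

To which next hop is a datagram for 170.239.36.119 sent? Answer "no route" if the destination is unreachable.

Routes whose prefix contains 170.239.36.119:
  170.0.0.0/7 (170.0.0.0 - 171.255.255.255) -> R5
  170.224.0.0/12 (170.224.0.0 - 170.239.255.255) -> R15
  170.236.0.0/14 (170.236.0.0 - 170.239.255.255) -> R1
  170.239.32.0/21 (170.239.32.0 - 170.239.39.255) -> R6
More-specific entries that do NOT match:
  170.239.36.96/29 (170.239.36.96 - 170.239.36.103) does not contain 170.239.36.119
  170.239.36.240/28 (170.239.36.240 - 170.239.36.255) does not contain 170.239.36.119
  170.239.36.64/27 (170.239.36.64 - 170.239.36.95) does not contain 170.239.36.119
  170.239.37.64/26 (170.239.37.64 - 170.239.37.127) does not contain 170.239.36.119
  170.239.36.192/26 (170.239.36.192 - 170.239.36.255) does not contain 170.239.36.119
  170.239.36.0/26 (170.239.36.0 - 170.239.36.63) does not contain 170.239.36.119
  170.175.36.0/25 (170.175.36.0 - 170.175.36.127) does not contain 170.239.36.119
  170.239.44.0/23 (170.239.44.0 - 170.239.45.255) does not contain 170.239.36.119
  170.239.38.0/23 (170.239.38.0 - 170.239.39.255) does not contain 170.239.36.119
Longest matching prefix is /21 -> next hop R6.

R6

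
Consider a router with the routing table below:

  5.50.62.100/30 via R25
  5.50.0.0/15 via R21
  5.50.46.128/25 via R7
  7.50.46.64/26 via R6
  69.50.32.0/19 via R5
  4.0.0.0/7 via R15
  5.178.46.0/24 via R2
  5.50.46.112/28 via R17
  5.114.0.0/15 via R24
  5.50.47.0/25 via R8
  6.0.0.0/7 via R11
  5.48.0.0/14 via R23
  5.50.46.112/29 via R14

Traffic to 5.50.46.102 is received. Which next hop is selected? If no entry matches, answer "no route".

R21

Routes whose prefix contains 5.50.46.102:
  4.0.0.0/7 (4.0.0.0 - 5.255.255.255) -> R15
  5.48.0.0/14 (5.48.0.0 - 5.51.255.255) -> R23
  5.50.0.0/15 (5.50.0.0 - 5.51.255.255) -> R21
More-specific entries that do NOT match:
  5.50.62.100/30 (5.50.62.100 - 5.50.62.103) does not contain 5.50.46.102
  5.50.46.112/29 (5.50.46.112 - 5.50.46.119) does not contain 5.50.46.102
  5.50.46.112/28 (5.50.46.112 - 5.50.46.127) does not contain 5.50.46.102
  7.50.46.64/26 (7.50.46.64 - 7.50.46.127) does not contain 5.50.46.102
  5.50.46.128/25 (5.50.46.128 - 5.50.46.255) does not contain 5.50.46.102
  5.50.47.0/25 (5.50.47.0 - 5.50.47.127) does not contain 5.50.46.102
  5.178.46.0/24 (5.178.46.0 - 5.178.46.255) does not contain 5.50.46.102
  69.50.32.0/19 (69.50.32.0 - 69.50.63.255) does not contain 5.50.46.102
Longest matching prefix is /15 -> next hop R21.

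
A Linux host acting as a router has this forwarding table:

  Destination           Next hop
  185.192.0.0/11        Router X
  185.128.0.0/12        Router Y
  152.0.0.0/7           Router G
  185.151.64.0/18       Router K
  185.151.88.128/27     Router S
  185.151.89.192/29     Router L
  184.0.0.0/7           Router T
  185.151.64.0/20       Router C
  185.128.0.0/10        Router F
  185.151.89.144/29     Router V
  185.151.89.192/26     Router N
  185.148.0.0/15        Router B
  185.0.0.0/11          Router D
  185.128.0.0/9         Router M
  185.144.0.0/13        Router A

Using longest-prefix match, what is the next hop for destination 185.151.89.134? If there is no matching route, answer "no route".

Router K

Routes whose prefix contains 185.151.89.134:
  184.0.0.0/7 (184.0.0.0 - 185.255.255.255) -> Router T
  185.128.0.0/9 (185.128.0.0 - 185.255.255.255) -> Router M
  185.128.0.0/10 (185.128.0.0 - 185.191.255.255) -> Router F
  185.144.0.0/13 (185.144.0.0 - 185.151.255.255) -> Router A
  185.151.64.0/18 (185.151.64.0 - 185.151.127.255) -> Router K
More-specific entries that do NOT match:
  185.151.89.192/29 (185.151.89.192 - 185.151.89.199) does not contain 185.151.89.134
  185.151.89.144/29 (185.151.89.144 - 185.151.89.151) does not contain 185.151.89.134
  185.151.88.128/27 (185.151.88.128 - 185.151.88.159) does not contain 185.151.89.134
  185.151.89.192/26 (185.151.89.192 - 185.151.89.255) does not contain 185.151.89.134
  185.151.64.0/20 (185.151.64.0 - 185.151.79.255) does not contain 185.151.89.134
Longest matching prefix is /18 -> next hop Router K.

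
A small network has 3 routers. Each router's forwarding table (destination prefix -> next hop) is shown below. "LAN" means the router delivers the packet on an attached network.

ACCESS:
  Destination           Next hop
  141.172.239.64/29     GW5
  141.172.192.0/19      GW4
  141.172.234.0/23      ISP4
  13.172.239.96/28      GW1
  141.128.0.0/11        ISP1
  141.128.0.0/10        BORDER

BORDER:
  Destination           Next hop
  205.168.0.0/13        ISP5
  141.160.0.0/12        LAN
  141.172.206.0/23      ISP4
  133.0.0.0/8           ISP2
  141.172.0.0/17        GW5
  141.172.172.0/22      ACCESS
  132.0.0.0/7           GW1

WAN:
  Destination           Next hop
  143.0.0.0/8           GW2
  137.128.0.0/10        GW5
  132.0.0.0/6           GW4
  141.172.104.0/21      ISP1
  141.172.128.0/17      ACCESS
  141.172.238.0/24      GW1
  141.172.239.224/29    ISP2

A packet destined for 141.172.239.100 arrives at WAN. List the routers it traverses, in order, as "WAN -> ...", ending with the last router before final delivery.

WAN -> ACCESS -> BORDER

At WAN: longest match for 141.172.239.100 is 141.172.128.0/17 -> ACCESS
At ACCESS: longest match for 141.172.239.100 is 141.128.0.0/10 -> BORDER
At BORDER: longest match for 141.172.239.100 is 141.160.0.0/12 -> LAN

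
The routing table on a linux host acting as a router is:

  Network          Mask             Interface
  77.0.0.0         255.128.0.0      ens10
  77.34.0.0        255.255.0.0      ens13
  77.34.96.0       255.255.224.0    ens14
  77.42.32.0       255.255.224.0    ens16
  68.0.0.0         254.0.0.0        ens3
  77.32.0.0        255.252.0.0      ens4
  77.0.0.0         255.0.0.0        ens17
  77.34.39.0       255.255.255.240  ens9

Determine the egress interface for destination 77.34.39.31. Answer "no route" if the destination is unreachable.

ens13

Routes whose prefix contains 77.34.39.31:
  77.0.0.0/8 (77.0.0.0 - 77.255.255.255) -> ens17
  77.0.0.0/9 (77.0.0.0 - 77.127.255.255) -> ens10
  77.32.0.0/14 (77.32.0.0 - 77.35.255.255) -> ens4
  77.34.0.0/16 (77.34.0.0 - 77.34.255.255) -> ens13
More-specific entries that do NOT match:
  77.34.39.0/28 (77.34.39.0 - 77.34.39.15) does not contain 77.34.39.31
  77.34.96.0/19 (77.34.96.0 - 77.34.127.255) does not contain 77.34.39.31
  77.42.32.0/19 (77.42.32.0 - 77.42.63.255) does not contain 77.34.39.31
Longest matching prefix is /16 -> interface ens13.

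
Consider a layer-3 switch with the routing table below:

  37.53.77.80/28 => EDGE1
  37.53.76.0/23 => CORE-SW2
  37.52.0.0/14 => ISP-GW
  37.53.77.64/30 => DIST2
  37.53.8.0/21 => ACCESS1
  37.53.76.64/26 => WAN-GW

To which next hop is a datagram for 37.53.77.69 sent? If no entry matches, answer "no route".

CORE-SW2

Routes whose prefix contains 37.53.77.69:
  37.52.0.0/14 (37.52.0.0 - 37.55.255.255) -> ISP-GW
  37.53.76.0/23 (37.53.76.0 - 37.53.77.255) -> CORE-SW2
More-specific entries that do NOT match:
  37.53.77.64/30 (37.53.77.64 - 37.53.77.67) does not contain 37.53.77.69
  37.53.77.80/28 (37.53.77.80 - 37.53.77.95) does not contain 37.53.77.69
  37.53.76.64/26 (37.53.76.64 - 37.53.76.127) does not contain 37.53.77.69
Longest matching prefix is /23 -> next hop CORE-SW2.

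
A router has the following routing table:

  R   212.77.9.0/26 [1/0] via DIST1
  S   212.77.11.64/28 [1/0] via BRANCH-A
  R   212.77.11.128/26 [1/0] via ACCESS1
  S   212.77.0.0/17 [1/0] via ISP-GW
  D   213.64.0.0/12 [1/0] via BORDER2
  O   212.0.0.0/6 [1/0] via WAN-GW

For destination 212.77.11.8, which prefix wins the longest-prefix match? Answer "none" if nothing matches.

212.77.0.0/17

Entries matching 212.77.11.8:
  212.0.0.0/6 (212.0.0.0 - 215.255.255.255)
  212.77.0.0/17 (212.77.0.0 - 212.77.127.255)
Most specific is 212.77.0.0/17.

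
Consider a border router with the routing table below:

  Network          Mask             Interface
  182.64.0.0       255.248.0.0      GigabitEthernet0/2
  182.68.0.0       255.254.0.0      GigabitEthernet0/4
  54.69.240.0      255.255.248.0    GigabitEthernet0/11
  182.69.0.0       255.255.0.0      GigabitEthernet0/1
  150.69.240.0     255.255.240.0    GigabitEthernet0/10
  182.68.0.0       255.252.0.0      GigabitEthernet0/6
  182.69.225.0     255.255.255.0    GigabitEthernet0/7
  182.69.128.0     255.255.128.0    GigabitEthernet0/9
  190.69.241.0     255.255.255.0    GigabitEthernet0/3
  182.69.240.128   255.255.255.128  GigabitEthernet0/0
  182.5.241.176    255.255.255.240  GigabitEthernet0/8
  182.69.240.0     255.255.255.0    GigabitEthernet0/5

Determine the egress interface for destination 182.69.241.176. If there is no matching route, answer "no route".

GigabitEthernet0/9

Routes whose prefix contains 182.69.241.176:
  182.64.0.0/13 (182.64.0.0 - 182.71.255.255) -> GigabitEthernet0/2
  182.68.0.0/14 (182.68.0.0 - 182.71.255.255) -> GigabitEthernet0/6
  182.68.0.0/15 (182.68.0.0 - 182.69.255.255) -> GigabitEthernet0/4
  182.69.0.0/16 (182.69.0.0 - 182.69.255.255) -> GigabitEthernet0/1
  182.69.128.0/17 (182.69.128.0 - 182.69.255.255) -> GigabitEthernet0/9
More-specific entries that do NOT match:
  182.5.241.176/28 (182.5.241.176 - 182.5.241.191) does not contain 182.69.241.176
  182.69.240.128/25 (182.69.240.128 - 182.69.240.255) does not contain 182.69.241.176
  182.69.225.0/24 (182.69.225.0 - 182.69.225.255) does not contain 182.69.241.176
  190.69.241.0/24 (190.69.241.0 - 190.69.241.255) does not contain 182.69.241.176
  182.69.240.0/24 (182.69.240.0 - 182.69.240.255) does not contain 182.69.241.176
  54.69.240.0/21 (54.69.240.0 - 54.69.247.255) does not contain 182.69.241.176
  150.69.240.0/20 (150.69.240.0 - 150.69.255.255) does not contain 182.69.241.176
Longest matching prefix is /17 -> interface GigabitEthernet0/9.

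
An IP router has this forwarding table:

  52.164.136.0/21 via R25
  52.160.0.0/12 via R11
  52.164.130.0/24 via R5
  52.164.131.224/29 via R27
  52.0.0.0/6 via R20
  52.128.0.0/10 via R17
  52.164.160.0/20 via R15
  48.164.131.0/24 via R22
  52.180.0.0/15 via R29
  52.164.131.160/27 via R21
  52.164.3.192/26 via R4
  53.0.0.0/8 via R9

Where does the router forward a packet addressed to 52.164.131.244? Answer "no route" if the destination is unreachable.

R11

Routes whose prefix contains 52.164.131.244:
  52.0.0.0/6 (52.0.0.0 - 55.255.255.255) -> R20
  52.128.0.0/10 (52.128.0.0 - 52.191.255.255) -> R17
  52.160.0.0/12 (52.160.0.0 - 52.175.255.255) -> R11
More-specific entries that do NOT match:
  52.164.131.224/29 (52.164.131.224 - 52.164.131.231) does not contain 52.164.131.244
  52.164.131.160/27 (52.164.131.160 - 52.164.131.191) does not contain 52.164.131.244
  52.164.3.192/26 (52.164.3.192 - 52.164.3.255) does not contain 52.164.131.244
  52.164.130.0/24 (52.164.130.0 - 52.164.130.255) does not contain 52.164.131.244
  48.164.131.0/24 (48.164.131.0 - 48.164.131.255) does not contain 52.164.131.244
  52.164.136.0/21 (52.164.136.0 - 52.164.143.255) does not contain 52.164.131.244
  52.164.160.0/20 (52.164.160.0 - 52.164.175.255) does not contain 52.164.131.244
  52.180.0.0/15 (52.180.0.0 - 52.181.255.255) does not contain 52.164.131.244
Longest matching prefix is /12 -> next hop R11.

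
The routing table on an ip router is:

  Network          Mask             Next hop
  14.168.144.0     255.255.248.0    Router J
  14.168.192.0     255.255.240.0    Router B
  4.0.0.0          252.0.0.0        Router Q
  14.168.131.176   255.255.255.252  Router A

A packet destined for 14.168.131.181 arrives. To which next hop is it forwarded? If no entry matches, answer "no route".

No entry's prefix contains 14.168.131.181; there is no default route.

no route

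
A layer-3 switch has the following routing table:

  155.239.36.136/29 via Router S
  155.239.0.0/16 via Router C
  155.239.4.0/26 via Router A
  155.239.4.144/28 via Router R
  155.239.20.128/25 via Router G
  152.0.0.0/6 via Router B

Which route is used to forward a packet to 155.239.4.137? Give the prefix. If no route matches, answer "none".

155.239.0.0/16

Entries matching 155.239.4.137:
  152.0.0.0/6 (152.0.0.0 - 155.255.255.255)
  155.239.0.0/16 (155.239.0.0 - 155.239.255.255)
Most specific is 155.239.0.0/16.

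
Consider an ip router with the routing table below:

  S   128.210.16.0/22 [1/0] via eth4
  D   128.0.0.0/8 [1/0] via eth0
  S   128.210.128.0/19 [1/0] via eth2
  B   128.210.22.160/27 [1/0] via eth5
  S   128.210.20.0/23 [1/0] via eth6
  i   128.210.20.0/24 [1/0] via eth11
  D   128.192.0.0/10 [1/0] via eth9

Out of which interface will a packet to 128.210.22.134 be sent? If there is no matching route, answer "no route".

eth9

Routes whose prefix contains 128.210.22.134:
  128.0.0.0/8 (128.0.0.0 - 128.255.255.255) -> eth0
  128.192.0.0/10 (128.192.0.0 - 128.255.255.255) -> eth9
More-specific entries that do NOT match:
  128.210.22.160/27 (128.210.22.160 - 128.210.22.191) does not contain 128.210.22.134
  128.210.20.0/24 (128.210.20.0 - 128.210.20.255) does not contain 128.210.22.134
  128.210.20.0/23 (128.210.20.0 - 128.210.21.255) does not contain 128.210.22.134
  128.210.16.0/22 (128.210.16.0 - 128.210.19.255) does not contain 128.210.22.134
  128.210.128.0/19 (128.210.128.0 - 128.210.159.255) does not contain 128.210.22.134
Longest matching prefix is /10 -> interface eth9.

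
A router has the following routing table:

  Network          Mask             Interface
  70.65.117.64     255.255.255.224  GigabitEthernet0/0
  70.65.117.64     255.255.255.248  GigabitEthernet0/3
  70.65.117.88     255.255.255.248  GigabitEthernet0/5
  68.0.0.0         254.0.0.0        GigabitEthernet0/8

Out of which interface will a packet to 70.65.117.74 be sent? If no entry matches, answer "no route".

GigabitEthernet0/0

Routes whose prefix contains 70.65.117.74:
  70.65.117.64/27 (70.65.117.64 - 70.65.117.95) -> GigabitEthernet0/0
More-specific entries that do NOT match:
  70.65.117.64/29 (70.65.117.64 - 70.65.117.71) does not contain 70.65.117.74
  70.65.117.88/29 (70.65.117.88 - 70.65.117.95) does not contain 70.65.117.74
Longest matching prefix is /27 -> interface GigabitEthernet0/0.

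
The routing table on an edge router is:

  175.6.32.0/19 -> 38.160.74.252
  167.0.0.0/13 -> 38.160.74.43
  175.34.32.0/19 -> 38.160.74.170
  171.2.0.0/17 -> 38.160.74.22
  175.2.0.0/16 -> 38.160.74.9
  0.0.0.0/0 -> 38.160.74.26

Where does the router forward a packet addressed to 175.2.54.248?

Routes whose prefix contains 175.2.54.248:
  0.0.0.0/0 (default, matches everything) -> 38.160.74.26
  175.2.0.0/16 (175.2.0.0 - 175.2.255.255) -> 38.160.74.9
More-specific entries that do NOT match:
  175.6.32.0/19 (175.6.32.0 - 175.6.63.255) does not contain 175.2.54.248
  175.34.32.0/19 (175.34.32.0 - 175.34.63.255) does not contain 175.2.54.248
  171.2.0.0/17 (171.2.0.0 - 171.2.127.255) does not contain 175.2.54.248
Longest matching prefix is /16 -> next hop 38.160.74.9.

38.160.74.9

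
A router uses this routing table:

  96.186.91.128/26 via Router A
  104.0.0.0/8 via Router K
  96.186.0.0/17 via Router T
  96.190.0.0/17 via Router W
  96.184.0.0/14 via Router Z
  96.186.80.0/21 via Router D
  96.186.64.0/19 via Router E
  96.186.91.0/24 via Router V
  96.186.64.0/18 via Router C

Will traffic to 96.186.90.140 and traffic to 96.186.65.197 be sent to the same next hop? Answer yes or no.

96.186.90.140: longest match 96.186.64.0/19 -> Router E
96.186.65.197: longest match 96.186.64.0/19 -> Router E

yes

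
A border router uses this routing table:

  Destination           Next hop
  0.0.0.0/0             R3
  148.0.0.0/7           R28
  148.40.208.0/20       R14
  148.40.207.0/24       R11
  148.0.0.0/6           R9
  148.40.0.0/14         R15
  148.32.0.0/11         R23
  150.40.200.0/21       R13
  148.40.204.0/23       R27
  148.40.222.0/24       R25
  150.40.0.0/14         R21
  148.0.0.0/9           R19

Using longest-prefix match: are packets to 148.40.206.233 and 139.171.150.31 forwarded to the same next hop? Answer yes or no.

no

148.40.206.233: longest match 148.40.0.0/14 -> R15
139.171.150.31: longest match 0.0.0.0/0 -> R3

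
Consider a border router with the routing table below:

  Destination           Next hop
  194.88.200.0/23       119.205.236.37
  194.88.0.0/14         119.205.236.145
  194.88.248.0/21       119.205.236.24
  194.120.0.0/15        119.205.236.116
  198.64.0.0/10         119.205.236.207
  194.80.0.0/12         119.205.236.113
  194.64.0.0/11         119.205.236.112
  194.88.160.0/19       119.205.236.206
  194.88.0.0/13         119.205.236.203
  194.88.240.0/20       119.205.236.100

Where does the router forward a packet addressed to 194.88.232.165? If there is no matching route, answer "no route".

Routes whose prefix contains 194.88.232.165:
  194.64.0.0/11 (194.64.0.0 - 194.95.255.255) -> 119.205.236.112
  194.80.0.0/12 (194.80.0.0 - 194.95.255.255) -> 119.205.236.113
  194.88.0.0/13 (194.88.0.0 - 194.95.255.255) -> 119.205.236.203
  194.88.0.0/14 (194.88.0.0 - 194.91.255.255) -> 119.205.236.145
More-specific entries that do NOT match:
  194.88.200.0/23 (194.88.200.0 - 194.88.201.255) does not contain 194.88.232.165
  194.88.248.0/21 (194.88.248.0 - 194.88.255.255) does not contain 194.88.232.165
  194.88.240.0/20 (194.88.240.0 - 194.88.255.255) does not contain 194.88.232.165
  194.88.160.0/19 (194.88.160.0 - 194.88.191.255) does not contain 194.88.232.165
  194.120.0.0/15 (194.120.0.0 - 194.121.255.255) does not contain 194.88.232.165
Longest matching prefix is /14 -> next hop 119.205.236.145.

119.205.236.145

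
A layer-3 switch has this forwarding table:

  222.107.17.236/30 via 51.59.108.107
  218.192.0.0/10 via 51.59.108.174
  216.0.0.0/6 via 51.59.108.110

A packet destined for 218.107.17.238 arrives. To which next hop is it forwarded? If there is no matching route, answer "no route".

51.59.108.110

Routes whose prefix contains 218.107.17.238:
  216.0.0.0/6 (216.0.0.0 - 219.255.255.255) -> 51.59.108.110
More-specific entries that do NOT match:
  222.107.17.236/30 (222.107.17.236 - 222.107.17.239) does not contain 218.107.17.238
  218.192.0.0/10 (218.192.0.0 - 218.255.255.255) does not contain 218.107.17.238
Longest matching prefix is /6 -> next hop 51.59.108.110.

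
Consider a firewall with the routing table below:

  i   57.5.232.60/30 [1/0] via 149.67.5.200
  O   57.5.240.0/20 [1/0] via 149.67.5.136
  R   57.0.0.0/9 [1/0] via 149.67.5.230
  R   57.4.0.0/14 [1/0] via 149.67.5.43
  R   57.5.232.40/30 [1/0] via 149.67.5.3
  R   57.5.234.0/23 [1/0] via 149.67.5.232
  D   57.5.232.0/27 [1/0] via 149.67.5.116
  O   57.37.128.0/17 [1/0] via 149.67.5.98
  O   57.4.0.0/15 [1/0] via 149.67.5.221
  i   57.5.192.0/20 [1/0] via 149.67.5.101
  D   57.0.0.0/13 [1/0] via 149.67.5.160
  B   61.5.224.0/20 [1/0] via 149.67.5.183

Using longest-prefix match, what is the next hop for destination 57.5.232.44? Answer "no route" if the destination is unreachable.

149.67.5.221

Routes whose prefix contains 57.5.232.44:
  57.0.0.0/9 (57.0.0.0 - 57.127.255.255) -> 149.67.5.230
  57.0.0.0/13 (57.0.0.0 - 57.7.255.255) -> 149.67.5.160
  57.4.0.0/14 (57.4.0.0 - 57.7.255.255) -> 149.67.5.43
  57.4.0.0/15 (57.4.0.0 - 57.5.255.255) -> 149.67.5.221
More-specific entries that do NOT match:
  57.5.232.60/30 (57.5.232.60 - 57.5.232.63) does not contain 57.5.232.44
  57.5.232.40/30 (57.5.232.40 - 57.5.232.43) does not contain 57.5.232.44
  57.5.232.0/27 (57.5.232.0 - 57.5.232.31) does not contain 57.5.232.44
  57.5.234.0/23 (57.5.234.0 - 57.5.235.255) does not contain 57.5.232.44
  57.5.240.0/20 (57.5.240.0 - 57.5.255.255) does not contain 57.5.232.44
  57.5.192.0/20 (57.5.192.0 - 57.5.207.255) does not contain 57.5.232.44
  61.5.224.0/20 (61.5.224.0 - 61.5.239.255) does not contain 57.5.232.44
  57.37.128.0/17 (57.37.128.0 - 57.37.255.255) does not contain 57.5.232.44
Longest matching prefix is /15 -> next hop 149.67.5.221.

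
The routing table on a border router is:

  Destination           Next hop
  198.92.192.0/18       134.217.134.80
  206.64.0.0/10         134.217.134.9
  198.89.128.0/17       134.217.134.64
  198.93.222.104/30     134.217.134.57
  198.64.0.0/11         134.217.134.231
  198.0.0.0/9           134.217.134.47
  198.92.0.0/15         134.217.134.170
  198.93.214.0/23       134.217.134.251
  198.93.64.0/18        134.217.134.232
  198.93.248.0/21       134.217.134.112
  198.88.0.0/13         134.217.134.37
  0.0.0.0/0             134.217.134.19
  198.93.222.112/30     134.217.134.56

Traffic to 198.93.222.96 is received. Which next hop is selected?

134.217.134.170

Routes whose prefix contains 198.93.222.96:
  0.0.0.0/0 (default, matches everything) -> 134.217.134.19
  198.0.0.0/9 (198.0.0.0 - 198.127.255.255) -> 134.217.134.47
  198.64.0.0/11 (198.64.0.0 - 198.95.255.255) -> 134.217.134.231
  198.88.0.0/13 (198.88.0.0 - 198.95.255.255) -> 134.217.134.37
  198.92.0.0/15 (198.92.0.0 - 198.93.255.255) -> 134.217.134.170
More-specific entries that do NOT match:
  198.93.222.104/30 (198.93.222.104 - 198.93.222.107) does not contain 198.93.222.96
  198.93.222.112/30 (198.93.222.112 - 198.93.222.115) does not contain 198.93.222.96
  198.93.214.0/23 (198.93.214.0 - 198.93.215.255) does not contain 198.93.222.96
  198.93.248.0/21 (198.93.248.0 - 198.93.255.255) does not contain 198.93.222.96
  198.92.192.0/18 (198.92.192.0 - 198.92.255.255) does not contain 198.93.222.96
  198.93.64.0/18 (198.93.64.0 - 198.93.127.255) does not contain 198.93.222.96
  198.89.128.0/17 (198.89.128.0 - 198.89.255.255) does not contain 198.93.222.96
Longest matching prefix is /15 -> next hop 134.217.134.170.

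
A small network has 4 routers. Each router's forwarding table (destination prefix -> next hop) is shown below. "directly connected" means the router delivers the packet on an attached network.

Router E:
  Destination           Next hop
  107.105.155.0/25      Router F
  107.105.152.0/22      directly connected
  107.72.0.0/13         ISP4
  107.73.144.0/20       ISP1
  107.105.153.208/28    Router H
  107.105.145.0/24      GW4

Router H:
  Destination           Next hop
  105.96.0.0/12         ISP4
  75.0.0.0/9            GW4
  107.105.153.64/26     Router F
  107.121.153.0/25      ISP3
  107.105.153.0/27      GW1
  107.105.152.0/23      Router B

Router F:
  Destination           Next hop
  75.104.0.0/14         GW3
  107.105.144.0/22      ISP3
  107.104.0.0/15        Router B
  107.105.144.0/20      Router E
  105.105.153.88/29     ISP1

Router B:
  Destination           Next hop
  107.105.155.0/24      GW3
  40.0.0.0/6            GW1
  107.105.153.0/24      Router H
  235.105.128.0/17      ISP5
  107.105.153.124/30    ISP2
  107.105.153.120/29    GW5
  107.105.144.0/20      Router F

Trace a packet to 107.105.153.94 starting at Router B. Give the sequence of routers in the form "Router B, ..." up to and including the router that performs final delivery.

Router B, Router H, Router F, Router E

At Router B: longest match for 107.105.153.94 is 107.105.153.0/24 -> Router H
At Router H: longest match for 107.105.153.94 is 107.105.153.64/26 -> Router F
At Router F: longest match for 107.105.153.94 is 107.105.144.0/20 -> Router E
At Router E: longest match for 107.105.153.94 is 107.105.152.0/22 -> directly connected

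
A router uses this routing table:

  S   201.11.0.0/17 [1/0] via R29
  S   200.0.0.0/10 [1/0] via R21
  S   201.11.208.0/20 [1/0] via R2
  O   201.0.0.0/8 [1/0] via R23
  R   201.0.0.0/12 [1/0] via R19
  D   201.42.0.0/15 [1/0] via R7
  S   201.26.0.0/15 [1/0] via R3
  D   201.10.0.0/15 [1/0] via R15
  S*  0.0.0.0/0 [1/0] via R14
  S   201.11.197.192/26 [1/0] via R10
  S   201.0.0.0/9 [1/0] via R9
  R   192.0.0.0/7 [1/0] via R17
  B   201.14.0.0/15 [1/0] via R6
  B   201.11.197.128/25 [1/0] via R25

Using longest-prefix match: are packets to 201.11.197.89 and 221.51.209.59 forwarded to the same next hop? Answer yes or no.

no

201.11.197.89: longest match 201.10.0.0/15 -> R15
221.51.209.59: longest match 0.0.0.0/0 -> R14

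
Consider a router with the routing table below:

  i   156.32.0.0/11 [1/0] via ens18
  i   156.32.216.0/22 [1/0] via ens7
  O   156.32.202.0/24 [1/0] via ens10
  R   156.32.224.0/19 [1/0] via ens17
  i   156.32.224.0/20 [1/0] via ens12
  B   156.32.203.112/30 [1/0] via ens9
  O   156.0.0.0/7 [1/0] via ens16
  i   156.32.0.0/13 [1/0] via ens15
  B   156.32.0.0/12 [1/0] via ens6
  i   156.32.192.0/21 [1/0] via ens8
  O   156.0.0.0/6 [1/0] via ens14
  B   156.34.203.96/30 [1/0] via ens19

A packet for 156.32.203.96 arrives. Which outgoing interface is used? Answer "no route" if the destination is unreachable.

Routes whose prefix contains 156.32.203.96:
  156.0.0.0/6 (156.0.0.0 - 159.255.255.255) -> ens14
  156.0.0.0/7 (156.0.0.0 - 157.255.255.255) -> ens16
  156.32.0.0/11 (156.32.0.0 - 156.63.255.255) -> ens18
  156.32.0.0/12 (156.32.0.0 - 156.47.255.255) -> ens6
  156.32.0.0/13 (156.32.0.0 - 156.39.255.255) -> ens15
More-specific entries that do NOT match:
  156.32.203.112/30 (156.32.203.112 - 156.32.203.115) does not contain 156.32.203.96
  156.34.203.96/30 (156.34.203.96 - 156.34.203.99) does not contain 156.32.203.96
  156.32.202.0/24 (156.32.202.0 - 156.32.202.255) does not contain 156.32.203.96
  156.32.216.0/22 (156.32.216.0 - 156.32.219.255) does not contain 156.32.203.96
  156.32.192.0/21 (156.32.192.0 - 156.32.199.255) does not contain 156.32.203.96
  156.32.224.0/20 (156.32.224.0 - 156.32.239.255) does not contain 156.32.203.96
  156.32.224.0/19 (156.32.224.0 - 156.32.255.255) does not contain 156.32.203.96
Longest matching prefix is /13 -> interface ens15.

ens15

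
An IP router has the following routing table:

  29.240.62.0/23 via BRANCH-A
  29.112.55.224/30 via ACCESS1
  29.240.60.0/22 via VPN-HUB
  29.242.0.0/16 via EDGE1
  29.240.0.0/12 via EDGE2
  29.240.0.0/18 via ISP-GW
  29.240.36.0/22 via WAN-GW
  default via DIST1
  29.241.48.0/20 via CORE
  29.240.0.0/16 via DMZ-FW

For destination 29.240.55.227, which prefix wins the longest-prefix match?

Entries matching 29.240.55.227:
  0.0.0.0/0 (default, matches everything)
  29.240.0.0/12 (29.240.0.0 - 29.255.255.255)
  29.240.0.0/16 (29.240.0.0 - 29.240.255.255)
  29.240.0.0/18 (29.240.0.0 - 29.240.63.255)
Most specific is 29.240.0.0/18.

29.240.0.0/18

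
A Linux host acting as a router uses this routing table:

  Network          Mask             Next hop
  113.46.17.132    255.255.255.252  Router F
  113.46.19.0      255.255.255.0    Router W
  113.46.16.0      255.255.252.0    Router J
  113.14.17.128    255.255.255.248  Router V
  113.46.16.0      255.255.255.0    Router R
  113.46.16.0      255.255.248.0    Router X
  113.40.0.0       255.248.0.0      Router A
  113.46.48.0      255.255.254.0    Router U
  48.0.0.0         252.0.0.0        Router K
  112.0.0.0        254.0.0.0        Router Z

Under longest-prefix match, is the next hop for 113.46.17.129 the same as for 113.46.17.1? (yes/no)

yes

113.46.17.129: longest match 113.46.16.0/22 -> Router J
113.46.17.1: longest match 113.46.16.0/22 -> Router J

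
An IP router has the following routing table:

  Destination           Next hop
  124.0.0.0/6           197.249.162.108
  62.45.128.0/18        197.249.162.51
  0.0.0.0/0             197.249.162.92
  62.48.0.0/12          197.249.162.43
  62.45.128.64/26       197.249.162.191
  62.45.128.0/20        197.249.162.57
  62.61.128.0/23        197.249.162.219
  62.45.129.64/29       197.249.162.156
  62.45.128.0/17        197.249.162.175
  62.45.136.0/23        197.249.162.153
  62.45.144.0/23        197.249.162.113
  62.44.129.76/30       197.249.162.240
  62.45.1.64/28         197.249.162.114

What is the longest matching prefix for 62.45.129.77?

Entries matching 62.45.129.77:
  0.0.0.0/0 (default, matches everything)
  62.45.128.0/17 (62.45.128.0 - 62.45.255.255)
  62.45.128.0/18 (62.45.128.0 - 62.45.191.255)
  62.45.128.0/20 (62.45.128.0 - 62.45.143.255)
Most specific is 62.45.128.0/20.

62.45.128.0/20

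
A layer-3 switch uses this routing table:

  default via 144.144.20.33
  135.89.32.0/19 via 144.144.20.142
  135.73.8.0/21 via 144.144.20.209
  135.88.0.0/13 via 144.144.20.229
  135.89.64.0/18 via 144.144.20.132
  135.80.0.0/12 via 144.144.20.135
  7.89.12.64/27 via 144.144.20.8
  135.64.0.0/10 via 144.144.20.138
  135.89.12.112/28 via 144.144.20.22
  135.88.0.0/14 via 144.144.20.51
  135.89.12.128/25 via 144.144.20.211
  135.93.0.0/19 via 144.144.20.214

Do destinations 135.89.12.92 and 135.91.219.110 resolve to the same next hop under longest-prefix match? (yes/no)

135.89.12.92: longest match 135.88.0.0/14 -> 144.144.20.51
135.91.219.110: longest match 135.88.0.0/14 -> 144.144.20.51

yes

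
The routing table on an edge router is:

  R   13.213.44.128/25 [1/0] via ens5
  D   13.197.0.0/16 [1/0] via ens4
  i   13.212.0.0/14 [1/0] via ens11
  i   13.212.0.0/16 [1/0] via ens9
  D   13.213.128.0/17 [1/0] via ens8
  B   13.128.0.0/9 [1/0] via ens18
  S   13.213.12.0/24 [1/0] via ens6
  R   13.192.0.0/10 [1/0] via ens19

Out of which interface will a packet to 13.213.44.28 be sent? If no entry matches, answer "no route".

ens11

Routes whose prefix contains 13.213.44.28:
  13.128.0.0/9 (13.128.0.0 - 13.255.255.255) -> ens18
  13.192.0.0/10 (13.192.0.0 - 13.255.255.255) -> ens19
  13.212.0.0/14 (13.212.0.0 - 13.215.255.255) -> ens11
More-specific entries that do NOT match:
  13.213.44.128/25 (13.213.44.128 - 13.213.44.255) does not contain 13.213.44.28
  13.213.12.0/24 (13.213.12.0 - 13.213.12.255) does not contain 13.213.44.28
  13.213.128.0/17 (13.213.128.0 - 13.213.255.255) does not contain 13.213.44.28
  13.197.0.0/16 (13.197.0.0 - 13.197.255.255) does not contain 13.213.44.28
  13.212.0.0/16 (13.212.0.0 - 13.212.255.255) does not contain 13.213.44.28
Longest matching prefix is /14 -> interface ens11.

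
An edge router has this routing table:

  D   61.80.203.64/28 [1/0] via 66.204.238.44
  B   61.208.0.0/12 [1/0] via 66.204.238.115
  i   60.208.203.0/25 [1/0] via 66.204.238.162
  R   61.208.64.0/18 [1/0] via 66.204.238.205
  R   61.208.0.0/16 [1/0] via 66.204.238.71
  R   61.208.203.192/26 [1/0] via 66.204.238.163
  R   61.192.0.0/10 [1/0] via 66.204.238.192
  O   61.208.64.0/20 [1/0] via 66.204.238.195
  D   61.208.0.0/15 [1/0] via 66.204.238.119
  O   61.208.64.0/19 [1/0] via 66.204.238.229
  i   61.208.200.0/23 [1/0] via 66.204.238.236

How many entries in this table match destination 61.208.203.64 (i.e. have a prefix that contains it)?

Prefixes containing 61.208.203.64:
  61.192.0.0/10 (61.192.0.0 - 61.255.255.255)
  61.208.0.0/12 (61.208.0.0 - 61.223.255.255)
  61.208.0.0/15 (61.208.0.0 - 61.209.255.255)
  61.208.0.0/16 (61.208.0.0 - 61.208.255.255)
Total matching entries: 4.

4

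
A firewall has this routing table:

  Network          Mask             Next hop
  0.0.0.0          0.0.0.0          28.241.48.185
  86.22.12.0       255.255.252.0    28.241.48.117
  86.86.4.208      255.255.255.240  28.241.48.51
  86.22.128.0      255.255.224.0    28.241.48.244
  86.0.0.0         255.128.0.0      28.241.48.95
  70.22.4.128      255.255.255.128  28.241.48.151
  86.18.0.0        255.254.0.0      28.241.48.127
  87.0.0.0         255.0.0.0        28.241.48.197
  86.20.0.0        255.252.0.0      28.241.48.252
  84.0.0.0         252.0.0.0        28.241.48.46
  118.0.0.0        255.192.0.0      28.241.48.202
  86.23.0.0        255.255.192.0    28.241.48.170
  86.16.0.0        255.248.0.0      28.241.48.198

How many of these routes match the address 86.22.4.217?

5

Prefixes containing 86.22.4.217:
  0.0.0.0/0 (default, matches everything)
  84.0.0.0/6 (84.0.0.0 - 87.255.255.255)
  86.0.0.0/9 (86.0.0.0 - 86.127.255.255)
  86.16.0.0/13 (86.16.0.0 - 86.23.255.255)
  86.20.0.0/14 (86.20.0.0 - 86.23.255.255)
Total matching entries: 5.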